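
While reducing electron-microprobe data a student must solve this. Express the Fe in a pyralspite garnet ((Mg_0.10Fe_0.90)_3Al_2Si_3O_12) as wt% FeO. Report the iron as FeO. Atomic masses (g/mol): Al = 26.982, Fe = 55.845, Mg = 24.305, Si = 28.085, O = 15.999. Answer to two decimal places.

Formula mass = 488.280 g/mol.
2.70 Fe → 2.7000 mol FeO per formula unit; M(FeO) = 71.844, so FeO mass = 193.979 g.
193.979/488.280 × 100 = 39.73 wt%.

39.73 wt%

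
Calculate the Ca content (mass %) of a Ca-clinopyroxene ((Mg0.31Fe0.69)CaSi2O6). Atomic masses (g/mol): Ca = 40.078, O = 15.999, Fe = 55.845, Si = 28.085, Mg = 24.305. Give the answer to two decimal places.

16.82 mass %

Formula mass = 0.31*24.305 + 0.69*55.845 + 1*40.078 + 2*28.085 + 6*15.999 = 238.310 g/mol, of which 40.078 g is Ca.
So Ca makes up 40.078/238.310 = 0.1682 of the mass, i.e. 16.82%.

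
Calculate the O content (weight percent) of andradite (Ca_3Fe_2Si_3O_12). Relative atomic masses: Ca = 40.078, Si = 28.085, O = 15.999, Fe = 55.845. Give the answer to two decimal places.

37.78 weight percent

Formula mass = 3·40.078 + 2·55.845 + 3·28.085 + 12·15.999 = 508.167 g/mol, of which 191.988 g is O.
So O makes up 191.988/508.167 = 0.3778 of the mass, i.e. 37.78%.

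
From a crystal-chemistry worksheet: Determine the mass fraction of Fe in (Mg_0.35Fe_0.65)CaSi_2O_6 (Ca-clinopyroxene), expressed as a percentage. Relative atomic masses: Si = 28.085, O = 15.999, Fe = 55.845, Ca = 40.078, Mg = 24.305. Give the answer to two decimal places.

M((Mg_0.35Fe_0.65)CaSi_2O_6) = 237.048 g/mol.
Fe contributes 0.65 × 55.845 = 36.299 g per mole.
36.299/237.048 = 0.1531 → 15.31%.

15.31 weight percent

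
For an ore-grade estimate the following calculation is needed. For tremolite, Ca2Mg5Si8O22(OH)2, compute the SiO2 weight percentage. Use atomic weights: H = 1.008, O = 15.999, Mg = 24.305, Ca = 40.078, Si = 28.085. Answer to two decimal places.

59.17 wt%

M(Ca2Mg5Si8O22(OH)2) = 812.353 g/mol; M(SiO2) = 60.083 g/mol.
Moles SiO2 per formula unit = 8 Si ÷ 1 = 8.0000.
SiO2 fraction = (8.0000 × 60.083) / 812.353 = 480.664/812.353 = 0.5917.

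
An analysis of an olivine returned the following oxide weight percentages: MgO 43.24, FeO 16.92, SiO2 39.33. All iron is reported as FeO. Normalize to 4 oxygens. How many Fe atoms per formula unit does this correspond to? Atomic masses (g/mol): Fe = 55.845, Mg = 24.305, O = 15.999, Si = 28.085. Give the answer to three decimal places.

MgO (M=40.304): mol = 1.07285; Mg = 1.07285, O = 1.07285.
FeO (M=71.844): mol = 0.23551; Fe = 0.23551, O = 0.23551.
SiO2 (M=60.083): mol = 0.65459; Si = 0.65459, O = 1.30918.
ΣO = 2.61754; factor = 4/ΣO = 1.52815.
Fe apfu = 0.23551 × 1.52815 = 0.360.

0.360 Fe apfu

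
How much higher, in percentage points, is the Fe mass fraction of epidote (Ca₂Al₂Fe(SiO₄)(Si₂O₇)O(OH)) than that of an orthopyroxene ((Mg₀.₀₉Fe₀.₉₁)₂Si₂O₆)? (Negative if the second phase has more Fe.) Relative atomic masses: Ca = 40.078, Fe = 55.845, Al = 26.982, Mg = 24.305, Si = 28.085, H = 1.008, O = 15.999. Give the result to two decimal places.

Fe in Ca₂Al₂Fe(SiO₄)(Si₂O₇)O(OH): molar mass 483.215 g/mol; 1×55.845 = 55.845 g → 11.56 wt%.
Fe in (Mg₀.₀₉Fe₀.₉₁)₂Si₂O₆: molar mass 258.177 g/mol; 1.82×55.845 = 101.638 g → 39.37 wt%.
Difference = 11.56 − 39.37 = -27.81 percentage points.

-27.81 percentage points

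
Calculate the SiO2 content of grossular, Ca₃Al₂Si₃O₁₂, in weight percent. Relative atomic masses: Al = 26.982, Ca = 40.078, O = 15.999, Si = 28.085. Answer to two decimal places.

Formula mass = 450.441 g/mol.
3 Si → 3.0000 mol SiO2 per formula unit; M(SiO2) = 60.083, so SiO2 mass = 180.249 g.
180.249/450.441 × 100 = 40.02 wt%.

40.02 wt%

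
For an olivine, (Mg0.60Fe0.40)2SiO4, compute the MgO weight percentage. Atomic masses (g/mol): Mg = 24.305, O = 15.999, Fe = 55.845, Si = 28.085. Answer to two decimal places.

29.15 wt%

Molar mass of (Mg0.60Fe0.40)2SiO4 = 1.20*24.305 + 0.80*55.845 + 1*28.085 + 4*15.999 = 165.923 g/mol.
Each formula unit contains 1.20 Mg, equivalent to 1.20/1 = 1.2000 mol MgO.
M(MgO) = 1×24.305 + 1×15.999 = 40.304 g/mol.
Mass of MgO per formula unit = 1.2000 × 40.304 = 48.365 g.
MgO wt% = 48.365 / 165.923 × 100 = 29.15%.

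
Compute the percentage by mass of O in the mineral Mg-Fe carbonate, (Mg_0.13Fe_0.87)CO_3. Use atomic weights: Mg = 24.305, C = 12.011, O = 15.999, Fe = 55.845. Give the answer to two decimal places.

Molar mass of (Mg_0.13Fe_0.87)CO_3: 0.13×24.305 + 0.87×55.845 + 1×12.011 + 3×15.999 = 111.753 g/mol.
Mass of O per formula unit: 3 × 15.999 = 47.997 g.
Weight fraction O = 47.997 / 111.753 = 0.4295.

42.95 mass %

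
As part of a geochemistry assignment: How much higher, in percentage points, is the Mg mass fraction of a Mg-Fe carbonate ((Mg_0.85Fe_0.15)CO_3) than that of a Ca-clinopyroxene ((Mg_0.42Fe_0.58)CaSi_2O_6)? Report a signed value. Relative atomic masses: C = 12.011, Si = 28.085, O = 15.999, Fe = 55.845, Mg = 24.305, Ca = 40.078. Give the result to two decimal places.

18.85 percentage points

Mg in (Mg_0.85Fe_0.15)CO_3: molar mass 89.044 g/mol; 0.85×24.305 = 20.659 g → 23.20 wt%.
Mg in (Mg_0.42Fe_0.58)CaSi_2O_6: molar mass 234.840 g/mol; 0.42×24.305 = 10.208 g → 4.35 wt%.
Difference = 23.20 − 4.35 = 18.85 percentage points.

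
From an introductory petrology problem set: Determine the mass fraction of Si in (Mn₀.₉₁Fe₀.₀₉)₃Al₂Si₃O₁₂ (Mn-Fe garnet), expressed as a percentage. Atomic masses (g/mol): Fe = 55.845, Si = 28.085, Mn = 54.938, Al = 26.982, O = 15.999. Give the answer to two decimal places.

17.01 weight percent

Molar mass of (Mn₀.₉₁Fe₀.₀₉)₃Al₂Si₃O₁₂: 2.73×54.938 + 0.27×55.845 + 2×26.982 + 3×28.085 + 12×15.999 = 495.266 g/mol.
Mass of Si per formula unit: 3 × 28.085 = 84.255 g.
Weight fraction Si = 84.255 / 495.266 = 0.1701.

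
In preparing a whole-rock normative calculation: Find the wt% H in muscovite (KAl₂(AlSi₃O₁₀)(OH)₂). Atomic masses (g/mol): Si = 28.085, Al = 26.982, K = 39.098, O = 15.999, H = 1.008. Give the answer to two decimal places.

M(KAl₂(AlSi₃O₁₀)(OH)₂) = 398.303 g/mol.
H contributes 2 × 1.008 = 2.016 g per mole.
2.016/398.303 = 0.0051 → 0.51%.

0.51 wt%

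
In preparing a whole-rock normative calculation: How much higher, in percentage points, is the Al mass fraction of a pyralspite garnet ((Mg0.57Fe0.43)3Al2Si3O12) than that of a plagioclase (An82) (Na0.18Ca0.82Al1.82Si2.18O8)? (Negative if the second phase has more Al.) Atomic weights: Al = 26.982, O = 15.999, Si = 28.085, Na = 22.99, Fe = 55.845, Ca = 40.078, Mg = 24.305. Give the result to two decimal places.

-5.68 percentage points

M((Mg0.57Fe0.43)3Al2Si3O12) = 443.809 g/mol, so wt% Al = 53.964/443.809 × 100 = 12.16%.
M(Na0.18Ca0.82Al1.82Si2.18O8) = 275.327 g/mol, so wt% Al = 49.107/275.327 × 100 = 17.84%.
12.16 − 17.84 = -5.68 pp.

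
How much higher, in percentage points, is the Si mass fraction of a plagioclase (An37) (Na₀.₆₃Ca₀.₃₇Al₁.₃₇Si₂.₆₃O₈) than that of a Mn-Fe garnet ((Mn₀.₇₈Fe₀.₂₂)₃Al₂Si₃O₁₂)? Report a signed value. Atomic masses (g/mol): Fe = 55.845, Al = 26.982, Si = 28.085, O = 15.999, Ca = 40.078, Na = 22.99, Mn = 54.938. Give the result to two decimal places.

Si in Na₀.₆₃Ca₀.₃₇Al₁.₃₇Si₂.₆₃O₈: molar mass 268.133 g/mol; 2.63×28.085 = 73.864 g → 27.55 wt%.
Si in (Mn₀.₇₈Fe₀.₂₂)₃Al₂Si₃O₁₂: molar mass 495.620 g/mol; 3×28.085 = 84.255 g → 17.00 wt%.
Difference = 27.55 − 17.00 = 10.55 percentage points.

10.55 percentage points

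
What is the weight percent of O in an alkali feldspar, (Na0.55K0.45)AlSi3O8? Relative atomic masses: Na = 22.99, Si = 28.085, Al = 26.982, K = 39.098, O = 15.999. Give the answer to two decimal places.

47.50 weight percent

M((Na0.55K0.45)AlSi3O8) = 269.468 g/mol.
O contributes 8 × 15.999 = 127.992 g per mole.
127.992/269.468 = 0.4750 → 47.50%.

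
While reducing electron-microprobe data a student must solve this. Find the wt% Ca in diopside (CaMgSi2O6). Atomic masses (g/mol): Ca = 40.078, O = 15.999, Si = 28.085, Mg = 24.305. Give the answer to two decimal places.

18.51 wt%

M(CaMgSi2O6) = 216.547 g/mol.
Ca contributes 1 × 40.078 = 40.078 g per mole.
40.078/216.547 = 0.1851 → 18.51%.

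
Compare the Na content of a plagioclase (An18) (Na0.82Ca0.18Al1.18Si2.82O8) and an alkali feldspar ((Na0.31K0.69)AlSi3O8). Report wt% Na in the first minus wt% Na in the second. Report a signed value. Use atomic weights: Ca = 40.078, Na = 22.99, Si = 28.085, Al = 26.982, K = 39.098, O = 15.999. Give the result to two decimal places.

Na in Na0.82Ca0.18Al1.18Si2.82O8: molar mass 265.096 g/mol; 0.82×22.99 = 18.852 g → 7.11 wt%.
Na in (Na0.31K0.69)AlSi3O8: molar mass 273.334 g/mol; 0.31×22.99 = 7.127 g → 2.61 wt%.
Difference = 7.11 − 2.61 = 4.50 percentage points.

4.50 percentage points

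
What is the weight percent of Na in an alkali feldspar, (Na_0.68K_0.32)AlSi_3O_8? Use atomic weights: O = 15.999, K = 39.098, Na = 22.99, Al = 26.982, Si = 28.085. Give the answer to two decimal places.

5.85 mass %

M((Na_0.68K_0.32)AlSi_3O_8) = 267.374 g/mol.
Na contributes 0.68 × 22.99 = 15.633 g per mole.
15.633/267.374 = 0.0585 → 5.85%.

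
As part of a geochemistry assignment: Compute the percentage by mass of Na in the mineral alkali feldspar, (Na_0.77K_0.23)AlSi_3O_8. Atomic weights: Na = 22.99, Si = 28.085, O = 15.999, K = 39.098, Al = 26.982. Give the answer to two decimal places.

M((Na_0.77K_0.23)AlSi_3O_8) = 265.924 g/mol.
Na contributes 0.77 × 22.99 = 17.702 g per mole.
17.702/265.924 = 0.0666 → 6.66%.

6.66 mass %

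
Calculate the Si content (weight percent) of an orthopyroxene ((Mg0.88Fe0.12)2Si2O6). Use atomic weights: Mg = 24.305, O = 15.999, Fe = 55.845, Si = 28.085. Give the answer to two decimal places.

26.96 weight percent

M((Mg0.88Fe0.12)2Si2O6) = 208.344 g/mol.
Si contributes 2 × 28.085 = 56.170 g per mole.
56.170/208.344 = 0.2696 → 26.96%.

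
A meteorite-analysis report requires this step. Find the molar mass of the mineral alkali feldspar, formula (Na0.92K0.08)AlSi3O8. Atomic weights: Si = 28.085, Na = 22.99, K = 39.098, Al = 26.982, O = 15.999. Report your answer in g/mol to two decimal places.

Na: 0.92 × 22.99 = 21.1508
K: 0.08 × 39.098 = 3.1278
Al: 1 × 26.982 = 26.9820
Si: 3 × 28.085 = 84.2550
O: 8 × 15.999 = 127.9920
Summing the contributions gives the formula mass.

263.51 g/mol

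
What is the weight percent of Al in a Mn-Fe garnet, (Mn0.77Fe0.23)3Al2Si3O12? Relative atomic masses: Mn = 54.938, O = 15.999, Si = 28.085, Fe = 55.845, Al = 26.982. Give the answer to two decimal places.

10.89 weight percent

M((Mn0.77Fe0.23)3Al2Si3O12) = 495.647 g/mol.
Al contributes 2 × 26.982 = 53.964 g per mole.
53.964/495.647 = 0.1089 → 10.89%.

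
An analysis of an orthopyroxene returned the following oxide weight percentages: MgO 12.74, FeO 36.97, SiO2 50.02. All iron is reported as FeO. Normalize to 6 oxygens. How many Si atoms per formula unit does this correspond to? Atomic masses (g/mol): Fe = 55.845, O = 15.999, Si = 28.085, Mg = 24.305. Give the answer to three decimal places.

2.001 Si apfu

12.74 wt% MgO ÷ 40.304 g/mol = 0.31610 mol, giving 0.31610 Mg and 0.31610 O.
36.97 wt% FeO ÷ 71.844 g/mol = 0.51459 mol, giving 0.51459 Fe and 0.51459 O.
50.02 wt% SiO2 ÷ 60.083 g/mol = 0.83252 mol, giving 0.83252 Si and 1.66504 O.
Oxygen sums to 2.49573; scaling by 6/2.49573 = 2.40411 puts the formula on 6 O.
Si: 0.83252 × 2.40411 = 2.001 atoms per formula unit.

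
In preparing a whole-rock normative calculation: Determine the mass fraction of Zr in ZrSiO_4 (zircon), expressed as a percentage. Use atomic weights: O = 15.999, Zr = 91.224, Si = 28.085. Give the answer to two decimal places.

49.77 mass %

Formula mass = 1*91.224 + 1*28.085 + 4*15.999 = 183.305 g/mol, of which 91.224 g is Zr.
So Zr makes up 91.224/183.305 = 0.4977 of the mass, i.e. 49.77%.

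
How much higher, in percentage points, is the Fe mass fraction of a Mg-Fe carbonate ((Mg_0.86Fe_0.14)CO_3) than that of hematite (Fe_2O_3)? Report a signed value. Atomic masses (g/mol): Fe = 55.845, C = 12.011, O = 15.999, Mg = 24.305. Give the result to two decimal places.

Fe in (Mg_0.86Fe_0.14)CO_3: molar mass 88.729 g/mol; 0.14×55.845 = 7.818 g → 8.81 wt%.
Fe in Fe_2O_3: molar mass 159.687 g/mol; 2×55.845 = 111.690 g → 69.94 wt%.
Difference = 8.81 − 69.94 = -61.13 percentage points.

-61.13 percentage points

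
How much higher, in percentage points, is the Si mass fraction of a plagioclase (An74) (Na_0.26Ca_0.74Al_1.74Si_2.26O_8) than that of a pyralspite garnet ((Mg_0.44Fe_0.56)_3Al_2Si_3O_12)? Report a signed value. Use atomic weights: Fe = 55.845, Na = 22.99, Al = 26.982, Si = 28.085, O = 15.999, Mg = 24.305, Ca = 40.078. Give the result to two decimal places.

4.69 percentage points

M(Na_0.26Ca_0.74Al_1.74Si_2.26O_8) = 274.048 g/mol, so wt% Si = 63.472/274.048 × 100 = 23.16%.
M((Mg_0.44Fe_0.56)_3Al_2Si_3O_12) = 456.109 g/mol, so wt% Si = 84.255/456.109 × 100 = 18.47%.
23.16 − 18.47 = 4.69 pp.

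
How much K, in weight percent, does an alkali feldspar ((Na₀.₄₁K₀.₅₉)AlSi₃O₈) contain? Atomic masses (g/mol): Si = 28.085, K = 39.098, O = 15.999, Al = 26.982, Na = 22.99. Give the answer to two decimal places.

8.49 weight percent

M((Na₀.₄₁K₀.₅₉)AlSi₃O₈) = 271.723 g/mol.
K contributes 0.59 × 39.098 = 23.068 g per mole.
23.068/271.723 = 0.0849 → 8.49%.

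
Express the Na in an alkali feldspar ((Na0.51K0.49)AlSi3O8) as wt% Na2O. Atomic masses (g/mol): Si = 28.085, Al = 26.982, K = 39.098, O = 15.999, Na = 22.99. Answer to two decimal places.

M((Na0.51K0.49)AlSi3O8) = 270.112 g/mol; M(Na2O) = 61.979 g/mol.
Moles Na2O per formula unit = 0.51 Na ÷ 2 = 0.2550.
Na2O fraction = (0.2550 × 61.979) / 270.112 = 15.805/270.112 = 0.0585.

5.85 wt%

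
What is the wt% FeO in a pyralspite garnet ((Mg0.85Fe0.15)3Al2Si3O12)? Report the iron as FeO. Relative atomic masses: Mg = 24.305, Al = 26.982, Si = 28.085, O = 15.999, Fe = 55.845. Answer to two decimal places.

7.75 wt%

Molar mass of (Mg0.85Fe0.15)3Al2Si3O12 = 2.55*24.305 + 0.45*55.845 + 2*26.982 + 3*28.085 + 12*15.999 = 417.315 g/mol.
Each formula unit contains 0.45 Fe, equivalent to 0.45/1 = 0.4500 mol FeO.
M(FeO) = 1×55.845 + 1×15.999 = 71.844 g/mol.
Mass of FeO per formula unit = 0.4500 × 71.844 = 32.330 g.
FeO wt% = 32.330 / 417.315 × 100 = 7.75%.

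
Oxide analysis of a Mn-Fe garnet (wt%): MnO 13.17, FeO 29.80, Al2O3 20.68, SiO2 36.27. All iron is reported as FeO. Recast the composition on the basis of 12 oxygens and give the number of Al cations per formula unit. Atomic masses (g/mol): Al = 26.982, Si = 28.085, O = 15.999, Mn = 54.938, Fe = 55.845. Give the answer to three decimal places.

2.015 Al apfu

13.17 wt% MnO ÷ 70.937 g/mol = 0.18566 mol, giving 0.18566 Mn and 0.18566 O.
29.80 wt% FeO ÷ 71.844 g/mol = 0.41479 mol, giving 0.41479 Fe and 0.41479 O.
20.68 wt% Al2O3 ÷ 101.961 g/mol = 0.20282 mol, giving 0.40564 Al and 0.60846 O.
36.27 wt% SiO2 ÷ 60.083 g/mol = 0.60366 mol, giving 0.60366 Si and 1.20732 O.
Oxygen sums to 2.41623; scaling by 12/2.41623 = 4.96641 puts the formula on 12 O.
Al: 0.40564 × 4.96641 = 2.015 atoms per formula unit.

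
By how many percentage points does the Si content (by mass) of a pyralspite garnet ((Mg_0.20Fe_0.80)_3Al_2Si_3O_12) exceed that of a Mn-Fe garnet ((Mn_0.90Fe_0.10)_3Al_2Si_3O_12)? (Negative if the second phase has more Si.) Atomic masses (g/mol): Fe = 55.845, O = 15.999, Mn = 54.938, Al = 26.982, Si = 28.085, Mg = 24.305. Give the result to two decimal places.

0.59 percentage points

First mineral: 84.255 g Si in 478.818 g formula = 17.60 wt% Si.
Second mineral: 84.255 g Si in 495.293 g formula = 17.01 wt% Si.
17.60% − 17.01% gives a difference of 0.59 percentage points.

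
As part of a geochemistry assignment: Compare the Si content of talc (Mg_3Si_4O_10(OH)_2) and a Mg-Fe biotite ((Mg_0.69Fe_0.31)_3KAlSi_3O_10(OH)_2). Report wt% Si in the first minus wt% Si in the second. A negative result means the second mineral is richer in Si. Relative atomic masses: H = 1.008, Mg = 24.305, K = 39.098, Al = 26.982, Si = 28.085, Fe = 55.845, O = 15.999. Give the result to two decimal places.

10.75 percentage points

M(Mg_3Si_4O_10(OH)_2) = 379.259 g/mol, so wt% Si = 112.340/379.259 × 100 = 29.62%.
M((Mg_0.69Fe_0.31)_3KAlSi_3O_10(OH)_2) = 446.586 g/mol, so wt% Si = 84.255/446.586 × 100 = 18.87%.
29.62 − 18.87 = 10.75 pp.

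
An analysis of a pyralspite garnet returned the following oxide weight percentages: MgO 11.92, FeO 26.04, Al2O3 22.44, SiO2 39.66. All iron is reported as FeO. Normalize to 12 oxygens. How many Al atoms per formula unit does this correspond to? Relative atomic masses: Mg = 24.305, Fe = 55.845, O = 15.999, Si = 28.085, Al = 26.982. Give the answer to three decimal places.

MgO (M=40.304): mol = 0.29575; Mg = 0.29575, O = 0.29575.
FeO (M=71.844): mol = 0.36245; Fe = 0.36245, O = 0.36245.
Al2O3 (M=101.961): mol = 0.22008; Al = 0.44016, O = 0.66024.
SiO2 (M=60.083): mol = 0.66009; Si = 0.66009, O = 1.32018.
ΣO = 2.63862; factor = 12/ΣO = 4.54783.
Al apfu = 0.44016 × 4.54783 = 2.002.

2.002 Al apfu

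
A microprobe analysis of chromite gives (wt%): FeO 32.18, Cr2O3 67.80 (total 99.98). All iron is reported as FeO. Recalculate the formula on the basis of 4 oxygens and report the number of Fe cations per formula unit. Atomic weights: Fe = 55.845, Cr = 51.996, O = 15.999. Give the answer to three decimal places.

FeO (M=71.844): mol = 0.44791; Fe = 0.44791, O = 0.44791.
Cr2O3 (M=151.989): mol = 0.44608; Cr = 0.89216, O = 1.33824.
ΣO = 1.78615; factor = 4/ΣO = 2.23945.
Fe apfu = 0.44791 × 2.23945 = 1.003.

1.003 Fe apfu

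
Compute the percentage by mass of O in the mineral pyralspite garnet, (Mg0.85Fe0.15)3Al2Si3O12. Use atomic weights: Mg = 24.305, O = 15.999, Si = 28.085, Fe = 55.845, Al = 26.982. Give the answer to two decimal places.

Formula mass = 2.55·24.305 + 0.45·55.845 + 2·26.982 + 3·28.085 + 12·15.999 = 417.315 g/mol, of which 191.988 g is O.
So O makes up 191.988/417.315 = 0.4601 of the mass, i.e. 46.01%.

46.01 mass %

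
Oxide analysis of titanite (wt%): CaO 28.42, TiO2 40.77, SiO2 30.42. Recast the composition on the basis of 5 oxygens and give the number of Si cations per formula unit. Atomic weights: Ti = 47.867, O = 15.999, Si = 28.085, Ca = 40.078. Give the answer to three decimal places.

28.42 wt% CaO ÷ 56.077 g/mol = 0.50680 mol, giving 0.50680 Ca and 0.50680 O.
40.77 wt% TiO2 ÷ 79.865 g/mol = 0.51049 mol, giving 0.51049 Ti and 1.02098 O.
30.42 wt% SiO2 ÷ 60.083 g/mol = 0.50630 mol, giving 0.50630 Si and 1.01260 O.
Oxygen sums to 2.54038; scaling by 5/2.54038 = 1.96821 puts the formula on 5 O.
Si: 0.50630 × 1.96821 = 0.997 atoms per formula unit.

0.997 Si apfu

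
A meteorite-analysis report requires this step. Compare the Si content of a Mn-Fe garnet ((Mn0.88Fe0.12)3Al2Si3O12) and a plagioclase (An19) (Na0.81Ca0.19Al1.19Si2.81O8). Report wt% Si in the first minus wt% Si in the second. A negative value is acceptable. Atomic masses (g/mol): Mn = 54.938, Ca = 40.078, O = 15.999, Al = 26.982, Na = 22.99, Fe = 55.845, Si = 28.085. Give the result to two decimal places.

First mineral: 84.255 g Si in 495.348 g formula = 17.01 wt% Si.
Second mineral: 78.919 g Si in 265.256 g formula = 29.75 wt% Si.
17.01% − 29.75% gives a difference of -12.74 percentage points.

-12.74 percentage points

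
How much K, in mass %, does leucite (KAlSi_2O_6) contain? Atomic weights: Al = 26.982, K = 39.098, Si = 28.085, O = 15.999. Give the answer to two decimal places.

Molar mass of KAlSi_2O_6: 1×39.098 + 1×26.982 + 2×28.085 + 6×15.999 = 218.244 g/mol.
Mass of K per formula unit: 1 × 39.098 = 39.098 g.
Weight fraction K = 39.098 / 218.244 = 0.1791.

17.91 mass %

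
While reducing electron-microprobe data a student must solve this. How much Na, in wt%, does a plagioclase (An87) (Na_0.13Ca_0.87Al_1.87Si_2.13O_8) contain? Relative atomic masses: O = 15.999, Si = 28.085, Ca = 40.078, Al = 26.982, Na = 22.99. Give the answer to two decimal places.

1.08 wt%

Molar mass of Na_0.13Ca_0.87Al_1.87Si_2.13O_8: 0.13*22.99 + 0.87*40.078 + 1.87*26.982 + 2.13*28.085 + 8*15.999 = 276.126 g/mol.
Mass of Na per formula unit: 0.13 × 22.99 = 2.989 g.
Weight fraction Na = 2.989 / 276.126 = 0.0108.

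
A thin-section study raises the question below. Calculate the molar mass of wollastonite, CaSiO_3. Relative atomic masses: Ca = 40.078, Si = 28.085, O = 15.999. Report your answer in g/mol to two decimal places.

116.16 g/mol

M = 1·40.078 + 1·28.085 + 3·15.999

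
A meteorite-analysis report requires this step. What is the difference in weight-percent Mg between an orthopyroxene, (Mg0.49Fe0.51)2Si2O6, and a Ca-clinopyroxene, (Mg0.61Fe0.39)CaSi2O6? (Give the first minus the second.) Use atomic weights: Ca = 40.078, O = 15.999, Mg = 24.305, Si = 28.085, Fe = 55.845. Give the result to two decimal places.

3.75 percentage points

First mineral: 23.819 g Mg in 232.945 g formula = 10.23 wt% Mg.
Second mineral: 14.826 g Mg in 228.848 g formula = 6.48 wt% Mg.
10.23% − 6.48% gives a difference of 3.75 percentage points.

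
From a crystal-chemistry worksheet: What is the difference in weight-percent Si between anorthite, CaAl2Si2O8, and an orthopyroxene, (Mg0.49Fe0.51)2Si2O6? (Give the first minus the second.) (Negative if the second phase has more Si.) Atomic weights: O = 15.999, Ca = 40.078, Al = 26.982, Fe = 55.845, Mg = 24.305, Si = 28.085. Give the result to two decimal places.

M(CaAl2Si2O8) = 278.204 g/mol, so wt% Si = 56.170/278.204 × 100 = 20.19%.
M((Mg0.49Fe0.51)2Si2O6) = 232.945 g/mol, so wt% Si = 56.170/232.945 × 100 = 24.11%.
20.19 − 24.11 = -3.92 pp.

-3.92 percentage points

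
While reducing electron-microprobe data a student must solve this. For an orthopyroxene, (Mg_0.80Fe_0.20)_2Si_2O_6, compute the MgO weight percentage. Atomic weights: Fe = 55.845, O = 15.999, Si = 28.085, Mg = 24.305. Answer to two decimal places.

Formula mass = 213.390 g/mol.
1.60 Mg → 1.6000 mol MgO per formula unit; M(MgO) = 40.304, so MgO mass = 64.486 g.
64.486/213.390 × 100 = 30.22 wt%.

30.22 wt%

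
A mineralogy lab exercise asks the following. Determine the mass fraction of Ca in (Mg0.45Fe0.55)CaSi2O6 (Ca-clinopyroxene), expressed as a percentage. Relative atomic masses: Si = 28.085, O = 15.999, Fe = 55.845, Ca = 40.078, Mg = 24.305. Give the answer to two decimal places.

Formula mass = 0.45·24.305 + 0.55·55.845 + 1·40.078 + 2·28.085 + 6·15.999 = 233.894 g/mol, of which 40.078 g is Ca.
So Ca makes up 40.078/233.894 = 0.1714 of the mass, i.e. 17.14%.

17.14 weight percent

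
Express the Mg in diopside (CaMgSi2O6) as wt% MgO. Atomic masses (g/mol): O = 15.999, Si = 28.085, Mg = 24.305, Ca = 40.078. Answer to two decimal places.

18.61 wt%

M(CaMgSi2O6) = 216.547 g/mol; M(MgO) = 40.304 g/mol.
Moles MgO per formula unit = 1 Mg ÷ 1 = 1.0000.
MgO fraction = (1.0000 × 40.304) / 216.547 = 40.304/216.547 = 0.1861.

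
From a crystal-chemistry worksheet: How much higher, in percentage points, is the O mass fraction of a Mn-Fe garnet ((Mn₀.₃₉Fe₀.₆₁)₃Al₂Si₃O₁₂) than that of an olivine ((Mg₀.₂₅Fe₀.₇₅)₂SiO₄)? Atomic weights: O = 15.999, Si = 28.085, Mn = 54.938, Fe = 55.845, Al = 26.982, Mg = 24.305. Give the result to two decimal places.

4.61 percentage points

First mineral: 191.988 g O in 496.681 g formula = 38.65 wt% O.
Second mineral: 63.996 g O in 188.001 g formula = 34.04 wt% O.
38.65% − 34.04% gives a difference of 4.61 percentage points.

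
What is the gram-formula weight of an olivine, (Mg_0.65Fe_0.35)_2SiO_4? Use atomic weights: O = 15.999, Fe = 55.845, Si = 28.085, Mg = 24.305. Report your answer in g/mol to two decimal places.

Mg: 1.30 × 24.305 = 31.5965
Fe: 0.70 × 55.845 = 39.0915
Si: 1 × 28.085 = 28.0850
O: 4 × 15.999 = 63.9960
Summing the contributions gives the formula mass.

162.77 g/mol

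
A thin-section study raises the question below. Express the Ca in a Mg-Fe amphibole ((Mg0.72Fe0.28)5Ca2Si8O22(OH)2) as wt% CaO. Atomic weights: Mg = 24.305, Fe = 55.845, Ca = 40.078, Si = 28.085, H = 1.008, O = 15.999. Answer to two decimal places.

Formula mass = 856.509 g/mol.
2 Ca → 2.0000 mol CaO per formula unit; M(CaO) = 56.077, so CaO mass = 112.154 g.
112.154/856.509 × 100 = 13.09 wt%.

13.09 wt%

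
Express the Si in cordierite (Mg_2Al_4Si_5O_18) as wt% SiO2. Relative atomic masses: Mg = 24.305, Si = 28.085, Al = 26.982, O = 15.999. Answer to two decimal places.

51.36 wt%

Molar mass of Mg_2Al_4Si_5O_18 = 2*24.305 + 4*26.982 + 5*28.085 + 18*15.999 = 584.945 g/mol.
Each formula unit contains 5 Si, equivalent to 5/1 = 5.0000 mol SiO2.
M(SiO2) = 1×28.085 + 2×15.999 = 60.083 g/mol.
Mass of SiO2 per formula unit = 5.0000 × 60.083 = 300.415 g.
SiO2 wt% = 300.415 / 584.945 × 100 = 51.36%.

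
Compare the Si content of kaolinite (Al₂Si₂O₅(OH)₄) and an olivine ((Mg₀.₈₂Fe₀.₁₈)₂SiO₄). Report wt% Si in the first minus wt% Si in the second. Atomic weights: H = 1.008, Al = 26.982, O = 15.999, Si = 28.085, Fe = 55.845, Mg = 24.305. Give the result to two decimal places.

3.29 percentage points

First mineral: 56.170 g Si in 258.157 g formula = 21.76 wt% Si.
Second mineral: 28.085 g Si in 152.045 g formula = 18.47 wt% Si.
21.76% − 18.47% gives a difference of 3.29 percentage points.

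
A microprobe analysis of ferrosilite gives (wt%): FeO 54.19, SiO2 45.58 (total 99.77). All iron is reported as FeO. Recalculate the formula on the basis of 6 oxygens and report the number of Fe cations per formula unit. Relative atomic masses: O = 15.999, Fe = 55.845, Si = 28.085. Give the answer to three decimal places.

FeO (M=71.844): mol = 0.75427; Fe = 0.75427, O = 0.75427.
SiO2 (M=60.083): mol = 0.75862; Si = 0.75862, O = 1.51724.
ΣO = 2.27151; factor = 6/ΣO = 2.64141.
Fe apfu = 0.75427 × 2.64141 = 1.992.

1.992 Fe apfu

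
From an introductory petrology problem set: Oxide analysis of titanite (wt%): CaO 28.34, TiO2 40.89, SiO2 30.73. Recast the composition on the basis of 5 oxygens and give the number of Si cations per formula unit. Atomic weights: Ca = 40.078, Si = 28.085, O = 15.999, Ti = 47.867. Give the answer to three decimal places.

28.34 wt% CaO ÷ 56.077 g/mol = 0.50538 mol, giving 0.50538 Ca and 0.50538 O.
40.89 wt% TiO2 ÷ 79.865 g/mol = 0.51199 mol, giving 0.51199 Ti and 1.02398 O.
30.73 wt% SiO2 ÷ 60.083 g/mol = 0.51146 mol, giving 0.51146 Si and 1.02292 O.
Oxygen sums to 2.55228; scaling by 5/2.55228 = 1.95903 puts the formula on 5 O.
Si: 0.51146 × 1.95903 = 1.002 atoms per formula unit.

1.002 Si apfu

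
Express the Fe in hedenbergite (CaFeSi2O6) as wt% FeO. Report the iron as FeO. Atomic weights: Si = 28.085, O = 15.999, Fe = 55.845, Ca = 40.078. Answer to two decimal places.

M(CaFeSi2O6) = 248.087 g/mol; M(FeO) = 71.844 g/mol.
Moles FeO per formula unit = 1 Fe ÷ 1 = 1.0000.
FeO fraction = (1.0000 × 71.844) / 248.087 = 71.844/248.087 = 0.2896.

28.96 wt%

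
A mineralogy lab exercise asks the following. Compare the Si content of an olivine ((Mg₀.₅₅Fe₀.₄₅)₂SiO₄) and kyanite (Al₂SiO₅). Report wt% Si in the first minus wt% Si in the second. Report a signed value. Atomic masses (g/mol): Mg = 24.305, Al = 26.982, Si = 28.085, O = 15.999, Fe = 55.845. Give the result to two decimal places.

-0.72 percentage points

M((Mg₀.₅₅Fe₀.₄₅)₂SiO₄) = 169.077 g/mol, so wt% Si = 28.085/169.077 × 100 = 16.61%.
M(Al₂SiO₅) = 162.044 g/mol, so wt% Si = 28.085/162.044 × 100 = 17.33%.
16.61 − 17.33 = -0.72 pp.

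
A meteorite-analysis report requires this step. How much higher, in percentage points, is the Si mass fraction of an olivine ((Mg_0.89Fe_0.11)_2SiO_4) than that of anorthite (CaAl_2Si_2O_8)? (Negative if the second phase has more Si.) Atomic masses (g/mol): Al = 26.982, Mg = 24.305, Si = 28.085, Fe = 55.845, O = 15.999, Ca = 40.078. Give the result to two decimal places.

-1.17 percentage points

M((Mg_0.89Fe_0.11)_2SiO_4) = 147.630 g/mol, so wt% Si = 28.085/147.630 × 100 = 19.02%.
M(CaAl_2Si_2O_8) = 278.204 g/mol, so wt% Si = 56.170/278.204 × 100 = 20.19%.
19.02 − 20.19 = -1.17 pp.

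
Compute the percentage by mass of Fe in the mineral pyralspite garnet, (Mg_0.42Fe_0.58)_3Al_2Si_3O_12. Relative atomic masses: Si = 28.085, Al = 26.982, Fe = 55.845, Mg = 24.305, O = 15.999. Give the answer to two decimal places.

M((Mg_0.42Fe_0.58)_3Al_2Si_3O_12) = 458.002 g/mol.
Fe contributes 1.74 × 55.845 = 97.170 g per mole.
97.170/458.002 = 0.2122 → 21.22%.

21.22 mass %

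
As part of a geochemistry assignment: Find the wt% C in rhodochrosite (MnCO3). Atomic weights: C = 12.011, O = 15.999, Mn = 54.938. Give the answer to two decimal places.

M(MnCO3) = 114.946 g/mol.
C contributes 1 × 12.011 = 12.011 g per mole.
12.011/114.946 = 0.1045 → 10.45%.

10.45 weight percent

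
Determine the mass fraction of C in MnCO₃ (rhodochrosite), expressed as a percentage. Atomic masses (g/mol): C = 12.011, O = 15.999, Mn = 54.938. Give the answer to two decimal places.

M(MnCO₃) = 114.946 g/mol.
C contributes 1 × 12.011 = 12.011 g per mole.
12.011/114.946 = 0.1045 → 10.45%.

10.45 wt%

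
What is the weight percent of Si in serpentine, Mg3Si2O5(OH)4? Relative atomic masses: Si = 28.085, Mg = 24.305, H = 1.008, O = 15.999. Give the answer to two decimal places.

Formula mass = 3×24.305 + 2×28.085 + 9×15.999 + 4×1.008 = 277.108 g/mol, of which 56.170 g is Si.
So Si makes up 56.170/277.108 = 0.2027 of the mass, i.e. 20.27%.

20.27 wt%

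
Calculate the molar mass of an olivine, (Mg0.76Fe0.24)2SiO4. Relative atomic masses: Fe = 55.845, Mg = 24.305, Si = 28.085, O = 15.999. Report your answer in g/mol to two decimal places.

155.83 g/mol

Mg: 1.52 × 24.305 = 36.9436
Fe: 0.48 × 55.845 = 26.8056
Si: 1 × 28.085 = 28.0850
O: 4 × 15.999 = 63.9960
Summing the contributions gives the formula mass.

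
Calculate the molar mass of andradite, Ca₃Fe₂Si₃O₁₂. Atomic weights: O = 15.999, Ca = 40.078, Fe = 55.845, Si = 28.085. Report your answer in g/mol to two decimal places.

Ca: 3 × 40.078 = 120.2340
Fe: 2 × 55.845 = 111.6900
Si: 3 × 28.085 = 84.2550
O: 12 × 15.999 = 191.9880
Summing the contributions gives the formula mass.

508.17 g/mol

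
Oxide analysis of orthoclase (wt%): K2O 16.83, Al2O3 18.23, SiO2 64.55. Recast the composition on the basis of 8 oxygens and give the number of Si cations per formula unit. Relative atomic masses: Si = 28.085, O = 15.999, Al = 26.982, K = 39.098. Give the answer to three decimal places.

3.001 Si apfu

K2O: 16.83/94.195 = 0.17867 mol → 0.35734 mol K, 0.17867 mol O.
Al2O3: 18.23/101.961 = 0.17879 mol → 0.35758 mol Al, 0.53637 mol O.
SiO2: 64.55/60.083 = 1.07435 mol → 1.07435 mol Si, 2.14870 mol O.
Total oxygen = 2.86374 mol. Normalization factor = 8/2.86374 = 2.79355.
Si per 8 O = 1.07435 × 2.79355 = 3.001.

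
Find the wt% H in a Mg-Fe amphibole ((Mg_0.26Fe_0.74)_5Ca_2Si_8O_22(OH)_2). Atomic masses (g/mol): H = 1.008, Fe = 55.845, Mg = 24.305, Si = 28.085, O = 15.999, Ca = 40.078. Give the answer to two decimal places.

Formula mass = 1.30*24.305 + 3.70*55.845 + 2*40.078 + 8*28.085 + 24*15.999 + 2*1.008 = 929.051 g/mol, of which 2.016 g is H.
So H makes up 2.016/929.051 = 0.0022 of the mass, i.e. 0.22%.

0.22 wt%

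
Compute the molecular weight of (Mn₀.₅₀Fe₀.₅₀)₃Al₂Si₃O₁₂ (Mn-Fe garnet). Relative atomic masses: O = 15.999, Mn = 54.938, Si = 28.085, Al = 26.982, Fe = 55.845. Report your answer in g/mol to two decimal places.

496.38 g/mol

M = 1.50·54.938 + 1.50·55.845 + 2·26.982 + 3·28.085 + 12·15.999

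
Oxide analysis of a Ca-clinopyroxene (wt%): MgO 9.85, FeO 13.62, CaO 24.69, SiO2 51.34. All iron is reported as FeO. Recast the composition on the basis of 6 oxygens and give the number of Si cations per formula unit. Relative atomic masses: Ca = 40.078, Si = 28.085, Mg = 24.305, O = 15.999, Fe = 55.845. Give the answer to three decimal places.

1.985 Si apfu

MgO (M=40.304): mol = 0.24439; Mg = 0.24439, O = 0.24439.
FeO (M=71.844): mol = 0.18958; Fe = 0.18958, O = 0.18958.
CaO (M=56.077): mol = 0.44029; Ca = 0.44029, O = 0.44029.
SiO2 (M=60.083): mol = 0.85448; Si = 0.85448, O = 1.70896.
ΣO = 2.58322; factor = 6/ΣO = 2.32268.
Si apfu = 0.85448 × 2.32268 = 1.985.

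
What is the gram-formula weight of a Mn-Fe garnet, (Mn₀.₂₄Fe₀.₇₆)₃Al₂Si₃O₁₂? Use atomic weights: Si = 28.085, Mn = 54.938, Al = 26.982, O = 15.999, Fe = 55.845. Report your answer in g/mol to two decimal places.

497.09 g/mol

M = 0.72×54.938 + 2.28×55.845 + 2×26.982 + 3×28.085 + 12×15.999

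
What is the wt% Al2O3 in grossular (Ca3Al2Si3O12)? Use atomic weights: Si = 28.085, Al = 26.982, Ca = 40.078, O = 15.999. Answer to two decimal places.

Formula mass = 450.441 g/mol.
2 Al → 1.0000 mol Al2O3 per formula unit; M(Al2O3) = 101.961, so Al2O3 mass = 101.961 g.
101.961/450.441 × 100 = 22.64 wt%.

22.64 wt%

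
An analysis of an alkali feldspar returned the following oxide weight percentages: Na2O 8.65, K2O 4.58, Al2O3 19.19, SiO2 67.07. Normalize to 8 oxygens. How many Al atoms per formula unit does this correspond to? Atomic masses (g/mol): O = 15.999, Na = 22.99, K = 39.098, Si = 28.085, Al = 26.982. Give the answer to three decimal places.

1.009 Al apfu

Na2O (M=61.979): mol = 0.13956; Na = 0.27912, O = 0.13956.
K2O (M=94.195): mol = 0.04862; K = 0.09724, O = 0.04862.
Al2O3 (M=101.961): mol = 0.18821; Al = 0.37642, O = 0.56463.
SiO2 (M=60.083): mol = 1.11629; Si = 1.11629, O = 2.23258.
ΣO = 2.98539; factor = 8/ΣO = 2.67972.
Al apfu = 0.37642 × 2.67972 = 1.009.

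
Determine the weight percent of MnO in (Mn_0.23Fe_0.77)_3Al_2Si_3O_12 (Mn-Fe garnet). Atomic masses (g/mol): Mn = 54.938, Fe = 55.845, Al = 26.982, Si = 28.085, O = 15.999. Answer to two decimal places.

Formula mass = 497.116 g/mol.
0.69 Mn → 0.6900 mol MnO per formula unit; M(MnO) = 70.937, so MnO mass = 48.947 g.
48.947/497.116 × 100 = 9.85 wt%.

9.85 wt%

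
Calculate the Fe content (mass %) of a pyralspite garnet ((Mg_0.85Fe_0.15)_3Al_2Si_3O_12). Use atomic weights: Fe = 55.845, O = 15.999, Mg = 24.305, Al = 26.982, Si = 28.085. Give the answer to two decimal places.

6.02 mass %

M((Mg_0.85Fe_0.15)_3Al_2Si_3O_12) = 417.315 g/mol.
Fe contributes 0.45 × 55.845 = 25.130 g per mole.
25.130/417.315 = 0.0602 → 6.02%.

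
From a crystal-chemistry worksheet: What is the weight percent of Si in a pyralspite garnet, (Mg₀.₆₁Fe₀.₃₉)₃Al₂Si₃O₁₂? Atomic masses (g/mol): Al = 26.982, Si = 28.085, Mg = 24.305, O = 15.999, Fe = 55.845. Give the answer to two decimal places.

19.15 mass %

M((Mg₀.₆₁Fe₀.₃₉)₃Al₂Si₃O₁₂) = 440.024 g/mol.
Si contributes 3 × 28.085 = 84.255 g per mole.
84.255/440.024 = 0.1915 → 19.15%.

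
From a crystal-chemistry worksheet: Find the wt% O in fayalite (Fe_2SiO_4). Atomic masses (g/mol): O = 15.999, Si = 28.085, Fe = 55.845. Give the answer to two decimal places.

Molar mass of Fe_2SiO_4: 2*55.845 + 1*28.085 + 4*15.999 = 203.771 g/mol.
Mass of O per formula unit: 4 × 15.999 = 63.996 g.
Weight fraction O = 63.996 / 203.771 = 0.3141.

31.41 weight percent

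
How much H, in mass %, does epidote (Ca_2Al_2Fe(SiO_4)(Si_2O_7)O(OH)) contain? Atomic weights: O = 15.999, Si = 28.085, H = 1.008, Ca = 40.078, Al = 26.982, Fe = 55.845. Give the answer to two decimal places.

0.21 mass %

Molar mass of Ca_2Al_2Fe(SiO_4)(Si_2O_7)O(OH): 2·40.078 + 2·26.982 + 1·55.845 + 3·28.085 + 13·15.999 + 1·1.008 = 483.215 g/mol.
Mass of H per formula unit: 1 × 1.008 = 1.008 g.
Weight fraction H = 1.008 / 483.215 = 0.0021.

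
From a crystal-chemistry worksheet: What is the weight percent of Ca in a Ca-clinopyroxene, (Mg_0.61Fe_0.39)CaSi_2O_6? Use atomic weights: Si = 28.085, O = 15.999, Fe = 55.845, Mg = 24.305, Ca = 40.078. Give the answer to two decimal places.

Molar mass of (Mg_0.61Fe_0.39)CaSi_2O_6: 0.61·24.305 + 0.39·55.845 + 1·40.078 + 2·28.085 + 6·15.999 = 228.848 g/mol.
Mass of Ca per formula unit: 1 × 40.078 = 40.078 g.
Weight fraction Ca = 40.078 / 228.848 = 0.1751.

17.51 mass %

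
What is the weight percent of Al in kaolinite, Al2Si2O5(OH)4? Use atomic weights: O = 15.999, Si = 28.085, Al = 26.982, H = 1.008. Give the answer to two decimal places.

Formula mass = 2·26.982 + 2·28.085 + 9·15.999 + 4·1.008 = 258.157 g/mol, of which 53.964 g is Al.
So Al makes up 53.964/258.157 = 0.2090 of the mass, i.e. 20.90%.

20.90 wt%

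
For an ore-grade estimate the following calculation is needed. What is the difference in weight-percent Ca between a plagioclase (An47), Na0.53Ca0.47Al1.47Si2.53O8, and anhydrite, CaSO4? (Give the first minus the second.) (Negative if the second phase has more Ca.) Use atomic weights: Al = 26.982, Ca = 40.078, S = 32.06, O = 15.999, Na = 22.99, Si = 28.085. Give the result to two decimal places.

M(Na0.53Ca0.47Al1.47Si2.53O8) = 269.732 g/mol, so wt% Ca = 18.837/269.732 × 100 = 6.98%.
M(CaSO4) = 136.134 g/mol, so wt% Ca = 40.078/136.134 × 100 = 29.44%.
6.98 − 29.44 = -22.46 pp.

-22.46 percentage points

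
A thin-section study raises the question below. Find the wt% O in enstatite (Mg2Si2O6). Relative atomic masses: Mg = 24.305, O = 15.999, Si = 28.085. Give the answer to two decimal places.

47.81 mass %

M(Mg2Si2O6) = 200.774 g/mol.
O contributes 6 × 15.999 = 95.994 g per mole.
95.994/200.774 = 0.4781 → 47.81%.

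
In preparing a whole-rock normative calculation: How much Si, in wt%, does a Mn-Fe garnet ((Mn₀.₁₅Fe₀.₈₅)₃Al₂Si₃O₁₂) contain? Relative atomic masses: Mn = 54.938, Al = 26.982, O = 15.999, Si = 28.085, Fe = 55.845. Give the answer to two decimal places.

M((Mn₀.₁₅Fe₀.₈₅)₃Al₂Si₃O₁₂) = 497.334 g/mol.
Si contributes 3 × 28.085 = 84.255 g per mole.
84.255/497.334 = 0.1694 → 16.94%.

16.94 wt%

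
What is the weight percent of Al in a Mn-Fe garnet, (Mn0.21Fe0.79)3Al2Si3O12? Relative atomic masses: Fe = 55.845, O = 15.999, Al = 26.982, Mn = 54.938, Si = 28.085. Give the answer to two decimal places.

M((Mn0.21Fe0.79)3Al2Si3O12) = 497.171 g/mol.
Al contributes 2 × 26.982 = 53.964 g per mole.
53.964/497.171 = 0.1085 → 10.85%.

10.85 wt%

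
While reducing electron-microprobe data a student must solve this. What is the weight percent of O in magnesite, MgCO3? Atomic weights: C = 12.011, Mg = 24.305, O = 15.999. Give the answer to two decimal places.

Formula mass = 1*24.305 + 1*12.011 + 3*15.999 = 84.313 g/mol, of which 47.997 g is O.
So O makes up 47.997/84.313 = 0.5693 of the mass, i.e. 56.93%.

56.93 mass %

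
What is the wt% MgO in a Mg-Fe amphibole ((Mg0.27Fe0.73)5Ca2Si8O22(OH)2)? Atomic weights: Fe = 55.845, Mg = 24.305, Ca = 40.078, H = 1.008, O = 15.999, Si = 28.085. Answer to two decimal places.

5.87 wt%

Formula mass = 927.474 g/mol.
1.35 Mg → 1.3500 mol MgO per formula unit; M(MgO) = 40.304, so MgO mass = 54.410 g.
54.410/927.474 × 100 = 5.87 wt%.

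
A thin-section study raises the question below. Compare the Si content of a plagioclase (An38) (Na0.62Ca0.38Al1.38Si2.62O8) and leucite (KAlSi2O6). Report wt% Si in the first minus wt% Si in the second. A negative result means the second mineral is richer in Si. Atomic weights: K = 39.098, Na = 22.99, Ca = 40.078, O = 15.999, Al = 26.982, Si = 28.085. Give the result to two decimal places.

Si in Na0.62Ca0.38Al1.38Si2.62O8: molar mass 268.293 g/mol; 2.62×28.085 = 73.583 g → 27.43 wt%.
Si in KAlSi2O6: molar mass 218.244 g/mol; 2×28.085 = 56.170 g → 25.74 wt%.
Difference = 27.43 − 25.74 = 1.69 percentage points.

1.69 percentage points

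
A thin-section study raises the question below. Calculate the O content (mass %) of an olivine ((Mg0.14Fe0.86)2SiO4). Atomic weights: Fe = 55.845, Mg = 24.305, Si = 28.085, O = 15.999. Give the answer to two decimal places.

32.83 mass %

M((Mg0.14Fe0.86)2SiO4) = 194.940 g/mol.
O contributes 4 × 15.999 = 63.996 g per mole.
63.996/194.940 = 0.3283 → 32.83%.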